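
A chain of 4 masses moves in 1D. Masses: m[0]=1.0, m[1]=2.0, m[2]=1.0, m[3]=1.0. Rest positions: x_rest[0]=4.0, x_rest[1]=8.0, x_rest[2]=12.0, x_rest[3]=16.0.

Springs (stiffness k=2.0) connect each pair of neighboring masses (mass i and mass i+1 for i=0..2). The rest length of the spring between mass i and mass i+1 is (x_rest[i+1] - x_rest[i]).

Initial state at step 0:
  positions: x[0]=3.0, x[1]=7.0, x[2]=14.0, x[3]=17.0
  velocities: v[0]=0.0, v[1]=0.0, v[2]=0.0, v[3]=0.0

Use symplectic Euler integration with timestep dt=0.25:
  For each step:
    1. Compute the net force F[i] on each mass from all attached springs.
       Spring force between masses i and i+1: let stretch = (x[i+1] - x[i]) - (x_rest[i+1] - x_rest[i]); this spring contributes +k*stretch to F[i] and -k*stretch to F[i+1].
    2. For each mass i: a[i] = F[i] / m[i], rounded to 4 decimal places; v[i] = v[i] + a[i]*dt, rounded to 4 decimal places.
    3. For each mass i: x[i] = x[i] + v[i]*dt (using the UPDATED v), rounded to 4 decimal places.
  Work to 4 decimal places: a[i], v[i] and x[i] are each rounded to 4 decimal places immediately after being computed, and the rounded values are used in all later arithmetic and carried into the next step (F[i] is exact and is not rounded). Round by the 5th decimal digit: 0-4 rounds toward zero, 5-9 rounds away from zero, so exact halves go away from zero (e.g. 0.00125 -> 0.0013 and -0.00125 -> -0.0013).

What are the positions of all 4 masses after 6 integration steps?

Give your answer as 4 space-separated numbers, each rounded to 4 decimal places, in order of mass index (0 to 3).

Answer: 3.9664 8.3989 10.9895 16.2468

Derivation:
Step 0: x=[3.0000 7.0000 14.0000 17.0000] v=[0.0000 0.0000 0.0000 0.0000]
Step 1: x=[3.0000 7.1875 13.5000 17.1250] v=[0.0000 0.7500 -2.0000 0.5000]
Step 2: x=[3.0235 7.5078 12.6641 17.2969] v=[0.0938 1.2813 -3.3438 0.6875]
Step 3: x=[3.1075 7.8701 11.7627 17.3897] v=[0.3360 1.4493 -3.6056 0.3711]
Step 4: x=[3.2868 8.1781 11.0781 17.2791] v=[0.7173 1.2318 -2.7384 -0.4424]
Step 5: x=[3.5776 8.3616 10.8061 16.8934] v=[1.1630 0.7340 -1.0879 -1.5429]
Step 6: x=[3.9664 8.3989 10.9895 16.2468] v=[1.5550 0.1491 0.7335 -2.5866]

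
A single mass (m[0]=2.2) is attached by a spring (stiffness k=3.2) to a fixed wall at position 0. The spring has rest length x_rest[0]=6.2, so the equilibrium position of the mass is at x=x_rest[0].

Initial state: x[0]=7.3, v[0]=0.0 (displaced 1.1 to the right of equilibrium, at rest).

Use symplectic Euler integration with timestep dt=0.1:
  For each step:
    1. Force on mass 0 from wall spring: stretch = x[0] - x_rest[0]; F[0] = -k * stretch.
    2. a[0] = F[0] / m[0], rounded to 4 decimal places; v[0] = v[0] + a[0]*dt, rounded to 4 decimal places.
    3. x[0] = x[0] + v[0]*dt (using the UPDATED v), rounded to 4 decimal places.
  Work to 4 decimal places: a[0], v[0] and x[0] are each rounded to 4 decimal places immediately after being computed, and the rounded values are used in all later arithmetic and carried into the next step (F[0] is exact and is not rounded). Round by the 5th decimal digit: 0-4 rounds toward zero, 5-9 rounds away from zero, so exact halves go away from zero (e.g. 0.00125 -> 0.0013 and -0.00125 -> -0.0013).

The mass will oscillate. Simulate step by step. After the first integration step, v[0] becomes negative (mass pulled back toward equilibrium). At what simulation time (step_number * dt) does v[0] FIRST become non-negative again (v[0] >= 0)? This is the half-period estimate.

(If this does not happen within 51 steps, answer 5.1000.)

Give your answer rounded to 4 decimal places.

Step 0: x=[7.3000] v=[0.0000]
Step 1: x=[7.2840] v=[-0.1600]
Step 2: x=[7.2522] v=[-0.3177]
Step 3: x=[7.2051] v=[-0.4708]
Step 4: x=[7.1434] v=[-0.6170]
Step 5: x=[7.0680] v=[-0.7542]
Step 6: x=[6.9800] v=[-0.8805]
Step 7: x=[6.8806] v=[-0.9940]
Step 8: x=[6.7713] v=[-1.0930]
Step 9: x=[6.6537] v=[-1.1761]
Step 10: x=[6.5295] v=[-1.2421]
Step 11: x=[6.4005] v=[-1.2900]
Step 12: x=[6.2686] v=[-1.3192]
Step 13: x=[6.1357] v=[-1.3292]
Step 14: x=[6.0037] v=[-1.3199]
Step 15: x=[5.8746] v=[-1.2914]
Step 16: x=[5.7502] v=[-1.2441]
Step 17: x=[5.6323] v=[-1.1787]
Step 18: x=[5.5227] v=[-1.0961]
Step 19: x=[5.4229] v=[-0.9976]
Step 20: x=[5.3344] v=[-0.8846]
Step 21: x=[5.2585] v=[-0.7587]
Step 22: x=[5.1963] v=[-0.6218]
Step 23: x=[5.1487] v=[-0.4758]
Step 24: x=[5.1164] v=[-0.3229]
Step 25: x=[5.0999] v=[-0.1653]
Step 26: x=[5.0994] v=[-0.0053]
Step 27: x=[5.1149] v=[0.1548]
First v>=0 after going negative at step 27, time=2.7000

Answer: 2.7000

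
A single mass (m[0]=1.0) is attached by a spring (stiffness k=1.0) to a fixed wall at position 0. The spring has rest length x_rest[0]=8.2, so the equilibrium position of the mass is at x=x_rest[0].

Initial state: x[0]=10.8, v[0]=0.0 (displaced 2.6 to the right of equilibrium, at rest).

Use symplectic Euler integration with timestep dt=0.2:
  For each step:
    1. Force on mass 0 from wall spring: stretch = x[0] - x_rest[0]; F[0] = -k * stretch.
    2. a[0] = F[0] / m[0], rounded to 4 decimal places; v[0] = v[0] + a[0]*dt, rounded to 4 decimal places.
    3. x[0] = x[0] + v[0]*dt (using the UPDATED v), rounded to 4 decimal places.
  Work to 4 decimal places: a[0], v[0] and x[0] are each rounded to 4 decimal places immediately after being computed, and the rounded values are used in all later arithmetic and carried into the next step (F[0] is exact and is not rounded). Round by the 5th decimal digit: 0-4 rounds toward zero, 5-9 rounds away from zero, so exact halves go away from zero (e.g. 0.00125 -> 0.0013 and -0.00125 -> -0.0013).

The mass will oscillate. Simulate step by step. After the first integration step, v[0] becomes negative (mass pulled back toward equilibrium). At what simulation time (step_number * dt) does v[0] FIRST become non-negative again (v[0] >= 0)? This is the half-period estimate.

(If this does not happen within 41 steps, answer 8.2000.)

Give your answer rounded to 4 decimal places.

Answer: 3.2000

Derivation:
Step 0: x=[10.8000] v=[0.0000]
Step 1: x=[10.6960] v=[-0.5200]
Step 2: x=[10.4922] v=[-1.0192]
Step 3: x=[10.1967] v=[-1.4776]
Step 4: x=[9.8213] v=[-1.8769]
Step 5: x=[9.3811] v=[-2.2012]
Step 6: x=[8.8936] v=[-2.4374]
Step 7: x=[8.3784] v=[-2.5761]
Step 8: x=[7.8560] v=[-2.6118]
Step 9: x=[7.3474] v=[-2.5430]
Step 10: x=[6.8729] v=[-2.3725]
Step 11: x=[6.4515] v=[-2.1071]
Step 12: x=[6.1000] v=[-1.7574]
Step 13: x=[5.8325] v=[-1.3374]
Step 14: x=[5.6597] v=[-0.8639]
Step 15: x=[5.5885] v=[-0.3558]
Step 16: x=[5.6218] v=[0.1665]
First v>=0 after going negative at step 16, time=3.2000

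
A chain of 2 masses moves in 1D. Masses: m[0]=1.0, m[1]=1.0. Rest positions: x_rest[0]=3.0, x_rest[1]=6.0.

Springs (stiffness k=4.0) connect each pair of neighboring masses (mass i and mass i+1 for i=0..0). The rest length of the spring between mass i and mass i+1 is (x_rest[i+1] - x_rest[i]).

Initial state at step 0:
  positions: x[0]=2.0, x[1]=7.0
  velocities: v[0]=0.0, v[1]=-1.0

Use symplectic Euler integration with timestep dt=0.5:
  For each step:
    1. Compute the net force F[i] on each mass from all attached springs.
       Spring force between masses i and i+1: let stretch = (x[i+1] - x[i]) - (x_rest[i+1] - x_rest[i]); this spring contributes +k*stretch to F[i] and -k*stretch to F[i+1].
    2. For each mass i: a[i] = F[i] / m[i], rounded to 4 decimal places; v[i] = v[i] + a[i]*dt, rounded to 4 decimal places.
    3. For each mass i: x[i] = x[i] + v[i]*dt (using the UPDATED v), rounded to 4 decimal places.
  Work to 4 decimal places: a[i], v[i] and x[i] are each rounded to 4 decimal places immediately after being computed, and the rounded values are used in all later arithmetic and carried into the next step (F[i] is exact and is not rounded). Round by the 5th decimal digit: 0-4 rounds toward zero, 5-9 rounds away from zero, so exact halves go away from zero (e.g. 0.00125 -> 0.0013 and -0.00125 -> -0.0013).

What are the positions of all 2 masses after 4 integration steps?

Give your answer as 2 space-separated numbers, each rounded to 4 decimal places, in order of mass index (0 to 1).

Answer: 1.0000 6.0000

Derivation:
Step 0: x=[2.0000 7.0000] v=[0.0000 -1.0000]
Step 1: x=[4.0000 4.5000] v=[4.0000 -5.0000]
Step 2: x=[3.5000 4.5000] v=[-1.0000 0.0000]
Step 3: x=[1.0000 6.5000] v=[-5.0000 4.0000]
Step 4: x=[1.0000 6.0000] v=[0.0000 -1.0000]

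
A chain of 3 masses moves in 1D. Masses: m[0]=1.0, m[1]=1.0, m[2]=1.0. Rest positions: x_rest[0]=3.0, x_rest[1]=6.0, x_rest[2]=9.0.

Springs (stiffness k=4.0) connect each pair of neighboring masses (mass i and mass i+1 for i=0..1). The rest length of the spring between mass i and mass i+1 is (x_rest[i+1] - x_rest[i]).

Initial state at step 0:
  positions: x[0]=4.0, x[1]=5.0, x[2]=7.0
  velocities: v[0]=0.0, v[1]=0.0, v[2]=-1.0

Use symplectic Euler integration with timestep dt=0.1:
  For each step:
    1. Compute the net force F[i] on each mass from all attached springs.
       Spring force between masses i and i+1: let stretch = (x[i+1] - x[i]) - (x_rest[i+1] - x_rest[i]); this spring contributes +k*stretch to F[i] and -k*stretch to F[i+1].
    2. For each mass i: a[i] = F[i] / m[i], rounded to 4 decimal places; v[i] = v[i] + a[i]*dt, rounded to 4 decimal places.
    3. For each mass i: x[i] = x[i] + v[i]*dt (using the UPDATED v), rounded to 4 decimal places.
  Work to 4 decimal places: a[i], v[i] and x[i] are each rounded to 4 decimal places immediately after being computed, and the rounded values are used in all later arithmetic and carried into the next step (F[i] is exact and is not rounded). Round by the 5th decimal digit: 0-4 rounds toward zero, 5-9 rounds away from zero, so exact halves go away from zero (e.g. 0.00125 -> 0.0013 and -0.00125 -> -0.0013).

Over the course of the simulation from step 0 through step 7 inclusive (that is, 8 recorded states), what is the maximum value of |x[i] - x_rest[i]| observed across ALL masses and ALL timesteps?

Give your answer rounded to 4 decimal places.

Answer: 2.0760

Derivation:
Step 0: x=[4.0000 5.0000 7.0000] v=[0.0000 0.0000 -1.0000]
Step 1: x=[3.9200 5.0400 6.9400] v=[-0.8000 0.4000 -0.6000]
Step 2: x=[3.7648 5.1112 6.9240] v=[-1.5520 0.7120 -0.1600]
Step 3: x=[3.5435 5.2011 6.9555] v=[-2.2134 0.8986 0.3149]
Step 4: x=[3.2685 5.2948 7.0368] v=[-2.7504 0.9373 0.8131]
Step 5: x=[2.9545 5.3772 7.1684] v=[-3.1399 0.8236 1.3163]
Step 6: x=[2.6174 5.4343 7.3484] v=[-3.3708 0.5710 1.7998]
Step 7: x=[2.2730 5.4553 7.5718] v=[-3.4440 0.2099 2.2342]
Max displacement = 2.0760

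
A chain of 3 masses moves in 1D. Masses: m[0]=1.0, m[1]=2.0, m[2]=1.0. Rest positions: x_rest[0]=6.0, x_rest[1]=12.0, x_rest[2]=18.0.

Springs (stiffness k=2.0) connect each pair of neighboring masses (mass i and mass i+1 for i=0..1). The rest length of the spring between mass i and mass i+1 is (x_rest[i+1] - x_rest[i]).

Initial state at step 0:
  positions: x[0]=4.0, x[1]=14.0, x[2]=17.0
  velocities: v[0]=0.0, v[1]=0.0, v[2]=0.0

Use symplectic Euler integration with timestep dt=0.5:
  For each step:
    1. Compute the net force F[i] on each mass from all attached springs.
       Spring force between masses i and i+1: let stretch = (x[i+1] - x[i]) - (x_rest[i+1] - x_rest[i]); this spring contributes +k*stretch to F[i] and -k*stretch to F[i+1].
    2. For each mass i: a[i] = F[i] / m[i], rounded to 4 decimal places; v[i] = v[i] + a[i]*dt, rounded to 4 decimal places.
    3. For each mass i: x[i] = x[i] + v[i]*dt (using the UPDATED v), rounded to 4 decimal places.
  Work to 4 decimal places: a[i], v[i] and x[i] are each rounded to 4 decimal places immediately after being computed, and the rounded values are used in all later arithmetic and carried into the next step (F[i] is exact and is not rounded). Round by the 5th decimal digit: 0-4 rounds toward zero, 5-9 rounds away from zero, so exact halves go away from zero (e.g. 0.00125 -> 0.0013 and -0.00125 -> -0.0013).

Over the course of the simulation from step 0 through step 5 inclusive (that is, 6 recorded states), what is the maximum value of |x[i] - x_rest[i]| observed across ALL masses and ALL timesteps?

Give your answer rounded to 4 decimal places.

Answer: 2.4375

Derivation:
Step 0: x=[4.0000 14.0000 17.0000] v=[0.0000 0.0000 0.0000]
Step 1: x=[6.0000 12.2500 18.5000] v=[4.0000 -3.5000 3.0000]
Step 2: x=[8.1250 10.5000 19.8750] v=[4.2500 -3.5000 2.7500]
Step 3: x=[8.4375 10.5000 19.5625] v=[0.6250 0.0000 -0.6250]
Step 4: x=[6.7813 12.2500 17.7188] v=[-3.3125 3.5000 -3.6875]
Step 5: x=[4.8594 14.0001 16.1407] v=[-3.8438 3.5001 -3.1563]
Max displacement = 2.4375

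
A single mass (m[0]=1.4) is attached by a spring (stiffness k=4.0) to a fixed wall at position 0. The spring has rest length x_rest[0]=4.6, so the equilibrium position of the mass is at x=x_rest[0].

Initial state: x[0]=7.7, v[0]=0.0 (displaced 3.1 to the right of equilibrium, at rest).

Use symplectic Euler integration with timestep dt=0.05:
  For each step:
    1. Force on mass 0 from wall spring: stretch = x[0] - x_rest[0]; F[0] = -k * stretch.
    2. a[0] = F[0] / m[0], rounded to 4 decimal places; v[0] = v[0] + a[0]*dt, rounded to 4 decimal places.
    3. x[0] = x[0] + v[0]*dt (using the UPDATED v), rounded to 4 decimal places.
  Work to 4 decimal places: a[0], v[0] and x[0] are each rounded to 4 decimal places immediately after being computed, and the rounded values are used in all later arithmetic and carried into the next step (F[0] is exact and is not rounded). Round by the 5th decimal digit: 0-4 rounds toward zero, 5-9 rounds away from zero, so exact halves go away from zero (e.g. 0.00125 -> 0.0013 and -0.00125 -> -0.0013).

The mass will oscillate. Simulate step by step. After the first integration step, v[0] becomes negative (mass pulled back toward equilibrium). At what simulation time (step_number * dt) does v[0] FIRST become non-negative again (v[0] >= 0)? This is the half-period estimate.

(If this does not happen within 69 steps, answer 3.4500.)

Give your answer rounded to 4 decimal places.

Answer: 1.9000

Derivation:
Step 0: x=[7.7000] v=[0.0000]
Step 1: x=[7.6779] v=[-0.4429]
Step 2: x=[7.6338] v=[-0.8826]
Step 3: x=[7.5680] v=[-1.3160]
Step 4: x=[7.4810] v=[-1.7400]
Step 5: x=[7.3734] v=[-2.1516]
Step 6: x=[7.2460] v=[-2.5478]
Step 7: x=[7.0997] v=[-2.9258]
Step 8: x=[6.9356] v=[-3.2829]
Step 9: x=[6.7548] v=[-3.6166]
Step 10: x=[6.5586] v=[-3.9244]
Step 11: x=[6.3484] v=[-4.2042]
Step 12: x=[6.1257] v=[-4.4540]
Step 13: x=[5.8921] v=[-4.6720]
Step 14: x=[5.6493] v=[-4.8566]
Step 15: x=[5.3990] v=[-5.0065]
Step 16: x=[5.1430] v=[-5.1206]
Step 17: x=[4.8831] v=[-5.1982]
Step 18: x=[4.6212] v=[-5.2386]
Step 19: x=[4.3591] v=[-5.2416]
Step 20: x=[4.0987] v=[-5.2072]
Step 21: x=[3.8419] v=[-5.1356]
Step 22: x=[3.5905] v=[-5.0273]
Step 23: x=[3.3463] v=[-4.8831]
Step 24: x=[3.1111] v=[-4.7040]
Step 25: x=[2.8865] v=[-4.4913]
Step 26: x=[2.6742] v=[-4.2465]
Step 27: x=[2.4756] v=[-3.9714]
Step 28: x=[2.2922] v=[-3.6679]
Step 29: x=[2.1253] v=[-3.3382]
Step 30: x=[1.9761] v=[-2.9847]
Step 31: x=[1.8456] v=[-2.6099]
Step 32: x=[1.7348] v=[-2.2164]
Step 33: x=[1.6444] v=[-1.8071]
Step 34: x=[1.5752] v=[-1.3849]
Step 35: x=[1.5276] v=[-0.9528]
Step 36: x=[1.5019] v=[-0.5139]
Step 37: x=[1.4983] v=[-0.0713]
Step 38: x=[1.5169] v=[0.3718]
First v>=0 after going negative at step 38, time=1.9000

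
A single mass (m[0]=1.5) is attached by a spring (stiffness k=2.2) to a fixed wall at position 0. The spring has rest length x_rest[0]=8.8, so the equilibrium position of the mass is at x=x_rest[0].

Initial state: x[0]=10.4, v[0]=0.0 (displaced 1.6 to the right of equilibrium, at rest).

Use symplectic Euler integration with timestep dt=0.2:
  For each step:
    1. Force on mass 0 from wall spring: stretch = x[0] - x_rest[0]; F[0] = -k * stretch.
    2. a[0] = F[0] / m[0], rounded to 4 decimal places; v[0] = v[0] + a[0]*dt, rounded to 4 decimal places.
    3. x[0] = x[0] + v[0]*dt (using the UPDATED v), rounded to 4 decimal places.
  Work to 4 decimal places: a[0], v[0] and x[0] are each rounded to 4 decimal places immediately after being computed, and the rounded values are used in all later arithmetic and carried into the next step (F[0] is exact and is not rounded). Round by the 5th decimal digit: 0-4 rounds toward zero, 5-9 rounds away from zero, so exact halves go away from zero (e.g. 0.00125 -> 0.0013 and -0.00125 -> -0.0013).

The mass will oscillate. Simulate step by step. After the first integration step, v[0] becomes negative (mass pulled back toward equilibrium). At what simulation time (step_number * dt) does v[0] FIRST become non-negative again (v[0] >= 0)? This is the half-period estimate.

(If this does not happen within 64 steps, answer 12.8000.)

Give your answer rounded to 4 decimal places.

Answer: 2.6000

Derivation:
Step 0: x=[10.4000] v=[0.0000]
Step 1: x=[10.3061] v=[-0.4693]
Step 2: x=[10.1239] v=[-0.9111]
Step 3: x=[9.8640] v=[-1.2994]
Step 4: x=[9.5417] v=[-1.6115]
Step 5: x=[9.1759] v=[-1.8291]
Step 6: x=[8.7880] v=[-1.9394]
Step 7: x=[8.4008] v=[-1.9359]
Step 8: x=[8.0370] v=[-1.8188]
Step 9: x=[7.7180] v=[-1.5950]
Step 10: x=[7.4625] v=[-1.2776]
Step 11: x=[7.2854] v=[-0.8853]
Step 12: x=[7.1972] v=[-0.4410]
Step 13: x=[7.2030] v=[0.0292]
First v>=0 after going negative at step 13, time=2.6000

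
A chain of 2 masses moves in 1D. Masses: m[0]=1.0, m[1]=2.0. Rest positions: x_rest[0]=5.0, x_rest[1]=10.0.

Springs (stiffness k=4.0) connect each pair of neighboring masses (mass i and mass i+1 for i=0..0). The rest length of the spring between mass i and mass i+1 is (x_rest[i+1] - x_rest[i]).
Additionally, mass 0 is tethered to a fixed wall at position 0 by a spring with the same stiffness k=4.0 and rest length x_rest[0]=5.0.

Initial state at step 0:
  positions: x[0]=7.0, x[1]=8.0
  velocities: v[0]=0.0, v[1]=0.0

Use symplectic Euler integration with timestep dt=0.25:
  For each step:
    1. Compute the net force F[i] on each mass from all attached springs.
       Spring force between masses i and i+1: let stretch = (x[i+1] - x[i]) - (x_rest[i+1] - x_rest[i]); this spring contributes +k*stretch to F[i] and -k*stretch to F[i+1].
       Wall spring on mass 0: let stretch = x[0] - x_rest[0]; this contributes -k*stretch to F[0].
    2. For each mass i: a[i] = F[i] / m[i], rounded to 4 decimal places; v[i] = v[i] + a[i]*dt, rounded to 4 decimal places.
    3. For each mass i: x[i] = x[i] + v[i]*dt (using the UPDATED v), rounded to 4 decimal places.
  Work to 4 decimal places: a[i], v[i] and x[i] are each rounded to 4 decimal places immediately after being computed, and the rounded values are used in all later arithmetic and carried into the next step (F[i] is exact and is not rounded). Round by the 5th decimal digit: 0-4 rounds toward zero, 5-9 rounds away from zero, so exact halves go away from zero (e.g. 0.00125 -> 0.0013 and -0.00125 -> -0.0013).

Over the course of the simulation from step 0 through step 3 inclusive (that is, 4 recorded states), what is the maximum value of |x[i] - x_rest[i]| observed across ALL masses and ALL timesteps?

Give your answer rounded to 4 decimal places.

Step 0: x=[7.0000 8.0000] v=[0.0000 0.0000]
Step 1: x=[5.5000 8.5000] v=[-6.0000 2.0000]
Step 2: x=[3.3750 9.2500] v=[-8.5000 3.0000]
Step 3: x=[1.8750 9.8906] v=[-6.0000 2.5625]
Max displacement = 3.1250

Answer: 3.1250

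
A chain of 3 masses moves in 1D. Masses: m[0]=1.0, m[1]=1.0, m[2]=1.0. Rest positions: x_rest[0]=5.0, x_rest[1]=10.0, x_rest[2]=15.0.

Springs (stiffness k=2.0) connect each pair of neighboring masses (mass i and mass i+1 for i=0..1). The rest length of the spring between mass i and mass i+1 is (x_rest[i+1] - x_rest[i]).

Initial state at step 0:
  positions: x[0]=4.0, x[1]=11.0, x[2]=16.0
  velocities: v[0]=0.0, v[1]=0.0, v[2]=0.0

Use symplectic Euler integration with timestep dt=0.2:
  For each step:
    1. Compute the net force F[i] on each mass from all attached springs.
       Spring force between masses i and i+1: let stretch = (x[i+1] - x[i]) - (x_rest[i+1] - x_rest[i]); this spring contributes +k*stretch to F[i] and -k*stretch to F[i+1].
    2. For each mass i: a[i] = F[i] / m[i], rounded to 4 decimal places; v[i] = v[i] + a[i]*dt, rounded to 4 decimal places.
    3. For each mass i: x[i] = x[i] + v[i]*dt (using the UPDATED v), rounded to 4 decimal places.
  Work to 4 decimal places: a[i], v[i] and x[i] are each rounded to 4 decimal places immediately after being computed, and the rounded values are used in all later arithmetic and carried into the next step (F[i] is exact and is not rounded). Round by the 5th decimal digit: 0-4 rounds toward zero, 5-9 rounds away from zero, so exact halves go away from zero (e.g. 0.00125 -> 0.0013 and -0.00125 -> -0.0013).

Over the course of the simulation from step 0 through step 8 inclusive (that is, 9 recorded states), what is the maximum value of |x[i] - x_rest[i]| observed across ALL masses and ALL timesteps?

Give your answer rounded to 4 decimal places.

Answer: 1.2530

Derivation:
Step 0: x=[4.0000 11.0000 16.0000] v=[0.0000 0.0000 0.0000]
Step 1: x=[4.1600 10.8400 16.0000] v=[0.8000 -0.8000 0.0000]
Step 2: x=[4.4544 10.5584 15.9872] v=[1.4720 -1.4080 -0.0640]
Step 3: x=[4.8371 10.2228 15.9401] v=[1.9136 -1.6781 -0.2355]
Step 4: x=[5.2507 9.9137 15.8356] v=[2.0679 -1.5455 -0.5224]
Step 5: x=[5.6373 9.7053 15.6574] v=[1.9331 -1.0419 -0.8912]
Step 6: x=[5.9494 9.6476 15.4030] v=[1.5603 -0.2883 -1.2720]
Step 7: x=[6.1573 9.7545 15.0882] v=[1.0396 0.5346 -1.5742]
Step 8: x=[6.2530 10.0003 14.7467] v=[0.4785 1.2292 -1.7077]
Max displacement = 1.2530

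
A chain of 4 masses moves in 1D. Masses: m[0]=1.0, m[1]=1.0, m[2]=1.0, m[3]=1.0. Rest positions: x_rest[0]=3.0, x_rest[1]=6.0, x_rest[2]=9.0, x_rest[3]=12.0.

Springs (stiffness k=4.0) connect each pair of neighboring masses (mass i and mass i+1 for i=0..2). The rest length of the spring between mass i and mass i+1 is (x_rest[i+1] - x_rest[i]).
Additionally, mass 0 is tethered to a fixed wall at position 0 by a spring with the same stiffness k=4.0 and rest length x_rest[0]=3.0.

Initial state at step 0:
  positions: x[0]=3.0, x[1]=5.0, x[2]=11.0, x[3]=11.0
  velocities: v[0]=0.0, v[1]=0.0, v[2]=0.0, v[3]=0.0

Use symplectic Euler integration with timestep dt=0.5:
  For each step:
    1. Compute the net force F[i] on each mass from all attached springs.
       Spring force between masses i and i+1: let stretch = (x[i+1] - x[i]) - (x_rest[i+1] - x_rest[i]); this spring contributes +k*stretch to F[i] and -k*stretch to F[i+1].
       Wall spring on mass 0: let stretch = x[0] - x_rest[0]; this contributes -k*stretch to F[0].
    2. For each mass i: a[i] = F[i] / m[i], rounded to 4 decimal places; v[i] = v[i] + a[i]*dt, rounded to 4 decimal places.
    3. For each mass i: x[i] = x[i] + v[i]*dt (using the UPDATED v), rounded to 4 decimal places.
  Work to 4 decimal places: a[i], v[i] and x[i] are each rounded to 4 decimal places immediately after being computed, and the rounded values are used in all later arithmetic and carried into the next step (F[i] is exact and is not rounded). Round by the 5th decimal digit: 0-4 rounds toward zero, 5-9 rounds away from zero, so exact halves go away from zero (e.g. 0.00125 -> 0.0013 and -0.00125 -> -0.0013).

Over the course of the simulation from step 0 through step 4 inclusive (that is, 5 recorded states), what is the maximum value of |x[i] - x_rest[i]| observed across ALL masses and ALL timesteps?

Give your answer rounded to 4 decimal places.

Answer: 4.0000

Derivation:
Step 0: x=[3.0000 5.0000 11.0000 11.0000] v=[0.0000 0.0000 0.0000 0.0000]
Step 1: x=[2.0000 9.0000 5.0000 14.0000] v=[-2.0000 8.0000 -12.0000 6.0000]
Step 2: x=[6.0000 2.0000 12.0000 11.0000] v=[8.0000 -14.0000 14.0000 -6.0000]
Step 3: x=[0.0000 9.0000 8.0000 12.0000] v=[-12.0000 14.0000 -8.0000 2.0000]
Step 4: x=[3.0000 6.0000 9.0000 12.0000] v=[6.0000 -6.0000 2.0000 0.0000]
Max displacement = 4.0000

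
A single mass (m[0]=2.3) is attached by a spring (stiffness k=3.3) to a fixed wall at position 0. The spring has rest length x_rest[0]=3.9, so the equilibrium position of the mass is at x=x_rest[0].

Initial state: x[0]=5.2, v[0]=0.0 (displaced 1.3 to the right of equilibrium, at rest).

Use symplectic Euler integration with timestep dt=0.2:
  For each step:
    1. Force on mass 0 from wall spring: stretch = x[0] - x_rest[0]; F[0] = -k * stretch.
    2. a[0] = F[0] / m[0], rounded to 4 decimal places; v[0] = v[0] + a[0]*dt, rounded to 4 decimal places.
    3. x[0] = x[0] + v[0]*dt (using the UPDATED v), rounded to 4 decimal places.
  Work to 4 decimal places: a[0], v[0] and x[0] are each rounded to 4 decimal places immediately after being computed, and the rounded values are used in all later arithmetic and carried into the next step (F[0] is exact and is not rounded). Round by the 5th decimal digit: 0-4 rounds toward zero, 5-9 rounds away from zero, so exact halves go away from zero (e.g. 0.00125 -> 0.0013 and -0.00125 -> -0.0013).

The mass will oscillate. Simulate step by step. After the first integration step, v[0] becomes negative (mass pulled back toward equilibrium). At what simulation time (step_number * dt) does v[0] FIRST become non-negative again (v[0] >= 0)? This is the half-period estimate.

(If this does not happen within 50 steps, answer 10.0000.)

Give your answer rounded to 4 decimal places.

Answer: 2.8000

Derivation:
Step 0: x=[5.2000] v=[0.0000]
Step 1: x=[5.1254] v=[-0.3730]
Step 2: x=[4.9805] v=[-0.7246]
Step 3: x=[4.7736] v=[-1.0347]
Step 4: x=[4.5165] v=[-1.2854]
Step 5: x=[4.2240] v=[-1.4623]
Step 6: x=[3.9129] v=[-1.5553]
Step 7: x=[3.6011] v=[-1.5590]
Step 8: x=[3.3065] v=[-1.4732]
Step 9: x=[3.0459] v=[-1.3029]
Step 10: x=[2.8343] v=[-1.0578]
Step 11: x=[2.6839] v=[-0.7520]
Step 12: x=[2.6033] v=[-0.4030]
Step 13: x=[2.5971] v=[-0.0309]
Step 14: x=[2.6657] v=[0.3430]
First v>=0 after going negative at step 14, time=2.8000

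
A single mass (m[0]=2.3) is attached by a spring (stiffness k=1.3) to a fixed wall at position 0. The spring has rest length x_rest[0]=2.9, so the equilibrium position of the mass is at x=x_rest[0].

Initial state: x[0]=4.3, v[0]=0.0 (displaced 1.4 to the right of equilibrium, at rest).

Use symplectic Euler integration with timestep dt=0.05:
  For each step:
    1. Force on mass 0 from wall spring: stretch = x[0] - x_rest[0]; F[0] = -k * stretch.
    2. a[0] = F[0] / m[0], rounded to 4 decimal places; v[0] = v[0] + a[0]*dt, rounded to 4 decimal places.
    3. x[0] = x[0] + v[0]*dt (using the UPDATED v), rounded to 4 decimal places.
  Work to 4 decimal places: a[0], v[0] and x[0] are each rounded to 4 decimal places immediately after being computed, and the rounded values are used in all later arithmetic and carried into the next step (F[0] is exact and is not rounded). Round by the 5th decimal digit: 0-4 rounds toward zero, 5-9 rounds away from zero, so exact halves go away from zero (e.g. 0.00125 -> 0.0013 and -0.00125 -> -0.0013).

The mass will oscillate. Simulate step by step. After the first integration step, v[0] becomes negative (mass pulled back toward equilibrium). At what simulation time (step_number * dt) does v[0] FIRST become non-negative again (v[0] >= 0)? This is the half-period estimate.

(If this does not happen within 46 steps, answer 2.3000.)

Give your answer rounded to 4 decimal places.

Answer: 2.3000

Derivation:
Step 0: x=[4.3000] v=[0.0000]
Step 1: x=[4.2980] v=[-0.0396]
Step 2: x=[4.2940] v=[-0.0791]
Step 3: x=[4.2881] v=[-0.1185]
Step 4: x=[4.2802] v=[-0.1577]
Step 5: x=[4.2704] v=[-0.1967]
Step 6: x=[4.2586] v=[-0.2354]
Step 7: x=[4.2449] v=[-0.2738]
Step 8: x=[4.2293] v=[-0.3118]
Step 9: x=[4.2118] v=[-0.3494]
Step 10: x=[4.1925] v=[-0.3865]
Step 11: x=[4.1714] v=[-0.4230]
Step 12: x=[4.1485] v=[-0.4589]
Step 13: x=[4.1238] v=[-0.4942]
Step 14: x=[4.0974] v=[-0.5288]
Step 15: x=[4.0693] v=[-0.5626]
Step 16: x=[4.0395] v=[-0.5956]
Step 17: x=[4.0081] v=[-0.6278]
Step 18: x=[3.9751] v=[-0.6591]
Step 19: x=[3.9406] v=[-0.6895]
Step 20: x=[3.9047] v=[-0.7189]
Step 21: x=[3.8673] v=[-0.7473]
Step 22: x=[3.8286] v=[-0.7746]
Step 23: x=[3.7886] v=[-0.8008]
Step 24: x=[3.7473] v=[-0.8259]
Step 25: x=[3.7048] v=[-0.8498]
Step 26: x=[3.6612] v=[-0.8725]
Step 27: x=[3.6165] v=[-0.8940]
Step 28: x=[3.5708] v=[-0.9143]
Step 29: x=[3.5241] v=[-0.9333]
Step 30: x=[3.4766] v=[-0.9509]
Step 31: x=[3.4282] v=[-0.9672]
Step 32: x=[3.3791] v=[-0.9821]
Step 33: x=[3.3293] v=[-0.9956]
Step 34: x=[3.2789] v=[-1.0077]
Step 35: x=[3.2280] v=[-1.0184]
Step 36: x=[3.1766] v=[-1.0277]
Step 37: x=[3.1248] v=[-1.0355]
Step 38: x=[3.0727] v=[-1.0419]
Step 39: x=[3.0204] v=[-1.0468]
Step 40: x=[2.9679] v=[-1.0502]
Step 41: x=[2.9153] v=[-1.0521]
Step 42: x=[2.8627] v=[-1.0525]
Step 43: x=[2.8101] v=[-1.0514]
Step 44: x=[2.7577] v=[-1.0489]
Step 45: x=[2.7055] v=[-1.0449]
Step 46: x=[2.6535] v=[-1.0394]
v[0] did not become non-negative within 46 steps; using fallback time=2.3000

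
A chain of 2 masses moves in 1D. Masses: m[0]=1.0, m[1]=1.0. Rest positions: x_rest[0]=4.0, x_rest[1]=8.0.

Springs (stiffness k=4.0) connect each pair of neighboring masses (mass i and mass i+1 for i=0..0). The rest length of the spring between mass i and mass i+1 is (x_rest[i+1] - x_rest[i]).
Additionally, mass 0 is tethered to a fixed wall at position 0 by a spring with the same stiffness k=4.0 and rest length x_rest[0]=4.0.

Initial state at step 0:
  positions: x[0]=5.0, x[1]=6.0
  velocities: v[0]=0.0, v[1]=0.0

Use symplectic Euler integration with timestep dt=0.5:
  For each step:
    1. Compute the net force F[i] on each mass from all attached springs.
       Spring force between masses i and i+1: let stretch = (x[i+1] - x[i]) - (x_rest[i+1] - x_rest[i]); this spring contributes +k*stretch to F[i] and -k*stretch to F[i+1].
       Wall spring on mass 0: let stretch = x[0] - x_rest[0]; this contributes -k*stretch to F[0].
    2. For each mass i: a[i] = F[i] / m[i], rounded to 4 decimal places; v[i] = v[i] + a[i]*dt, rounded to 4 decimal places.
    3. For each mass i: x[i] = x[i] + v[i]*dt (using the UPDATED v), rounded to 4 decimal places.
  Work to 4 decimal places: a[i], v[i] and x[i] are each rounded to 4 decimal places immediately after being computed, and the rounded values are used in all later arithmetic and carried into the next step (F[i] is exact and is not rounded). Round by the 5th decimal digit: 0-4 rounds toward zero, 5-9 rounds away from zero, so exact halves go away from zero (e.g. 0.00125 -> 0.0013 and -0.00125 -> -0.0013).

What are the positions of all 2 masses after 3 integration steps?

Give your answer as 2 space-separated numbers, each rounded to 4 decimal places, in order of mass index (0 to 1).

Step 0: x=[5.0000 6.0000] v=[0.0000 0.0000]
Step 1: x=[1.0000 9.0000] v=[-8.0000 6.0000]
Step 2: x=[4.0000 8.0000] v=[6.0000 -2.0000]
Step 3: x=[7.0000 7.0000] v=[6.0000 -2.0000]

Answer: 7.0000 7.0000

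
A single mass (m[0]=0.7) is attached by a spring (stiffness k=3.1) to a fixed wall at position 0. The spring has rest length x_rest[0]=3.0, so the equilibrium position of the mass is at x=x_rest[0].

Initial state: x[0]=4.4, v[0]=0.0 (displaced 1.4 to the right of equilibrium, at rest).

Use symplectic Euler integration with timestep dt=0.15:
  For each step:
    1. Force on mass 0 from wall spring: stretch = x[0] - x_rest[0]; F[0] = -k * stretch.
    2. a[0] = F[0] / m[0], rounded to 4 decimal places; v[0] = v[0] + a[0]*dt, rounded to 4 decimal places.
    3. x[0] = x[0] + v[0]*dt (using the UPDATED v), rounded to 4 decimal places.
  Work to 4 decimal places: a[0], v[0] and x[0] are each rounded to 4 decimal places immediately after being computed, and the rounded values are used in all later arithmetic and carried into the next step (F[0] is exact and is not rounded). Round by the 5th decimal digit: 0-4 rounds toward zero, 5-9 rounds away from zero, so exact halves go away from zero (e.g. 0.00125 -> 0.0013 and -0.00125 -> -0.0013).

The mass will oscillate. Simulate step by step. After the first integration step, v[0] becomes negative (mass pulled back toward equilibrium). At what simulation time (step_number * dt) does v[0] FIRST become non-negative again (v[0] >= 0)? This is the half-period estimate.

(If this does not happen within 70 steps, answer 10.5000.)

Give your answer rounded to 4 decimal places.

Answer: 1.5000

Derivation:
Step 0: x=[4.4000] v=[0.0000]
Step 1: x=[4.2605] v=[-0.9300]
Step 2: x=[3.9954] v=[-1.7673]
Step 3: x=[3.6311] v=[-2.4285]
Step 4: x=[3.2039] v=[-2.8477]
Step 5: x=[2.7564] v=[-2.9832]
Step 6: x=[2.3332] v=[-2.8214]
Step 7: x=[1.9764] v=[-2.3785]
Step 8: x=[1.7216] v=[-1.6985]
Step 9: x=[1.5942] v=[-0.8493]
Step 10: x=[1.6069] v=[0.0846]
First v>=0 after going negative at step 10, time=1.5000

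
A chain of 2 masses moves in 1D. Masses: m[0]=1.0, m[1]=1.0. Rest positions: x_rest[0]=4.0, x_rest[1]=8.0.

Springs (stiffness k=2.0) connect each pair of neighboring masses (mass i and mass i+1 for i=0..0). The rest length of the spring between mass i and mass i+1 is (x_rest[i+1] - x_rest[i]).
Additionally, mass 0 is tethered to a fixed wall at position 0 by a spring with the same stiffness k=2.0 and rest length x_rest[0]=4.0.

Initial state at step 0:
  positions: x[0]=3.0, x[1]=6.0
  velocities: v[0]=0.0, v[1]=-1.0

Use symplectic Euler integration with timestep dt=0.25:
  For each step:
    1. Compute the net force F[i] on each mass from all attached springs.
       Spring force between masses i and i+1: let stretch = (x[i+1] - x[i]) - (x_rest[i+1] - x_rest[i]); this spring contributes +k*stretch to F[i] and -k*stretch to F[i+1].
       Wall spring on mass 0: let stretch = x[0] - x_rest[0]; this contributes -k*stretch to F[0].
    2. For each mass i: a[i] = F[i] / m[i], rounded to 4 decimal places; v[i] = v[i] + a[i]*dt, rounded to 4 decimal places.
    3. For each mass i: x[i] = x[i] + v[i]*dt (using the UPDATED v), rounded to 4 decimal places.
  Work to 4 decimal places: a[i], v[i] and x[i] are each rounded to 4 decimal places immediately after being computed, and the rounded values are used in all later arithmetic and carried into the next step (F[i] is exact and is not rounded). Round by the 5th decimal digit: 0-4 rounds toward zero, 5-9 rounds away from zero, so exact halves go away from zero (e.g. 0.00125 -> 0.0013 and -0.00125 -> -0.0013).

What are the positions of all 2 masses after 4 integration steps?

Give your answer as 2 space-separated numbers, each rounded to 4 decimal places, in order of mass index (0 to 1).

Step 0: x=[3.0000 6.0000] v=[0.0000 -1.0000]
Step 1: x=[3.0000 5.8750] v=[0.0000 -0.5000]
Step 2: x=[2.9844 5.8906] v=[-0.0625 0.0625]
Step 3: x=[2.9590 6.0430] v=[-0.1016 0.6094]
Step 4: x=[2.9492 6.3099] v=[-0.0391 1.0674]

Answer: 2.9492 6.3099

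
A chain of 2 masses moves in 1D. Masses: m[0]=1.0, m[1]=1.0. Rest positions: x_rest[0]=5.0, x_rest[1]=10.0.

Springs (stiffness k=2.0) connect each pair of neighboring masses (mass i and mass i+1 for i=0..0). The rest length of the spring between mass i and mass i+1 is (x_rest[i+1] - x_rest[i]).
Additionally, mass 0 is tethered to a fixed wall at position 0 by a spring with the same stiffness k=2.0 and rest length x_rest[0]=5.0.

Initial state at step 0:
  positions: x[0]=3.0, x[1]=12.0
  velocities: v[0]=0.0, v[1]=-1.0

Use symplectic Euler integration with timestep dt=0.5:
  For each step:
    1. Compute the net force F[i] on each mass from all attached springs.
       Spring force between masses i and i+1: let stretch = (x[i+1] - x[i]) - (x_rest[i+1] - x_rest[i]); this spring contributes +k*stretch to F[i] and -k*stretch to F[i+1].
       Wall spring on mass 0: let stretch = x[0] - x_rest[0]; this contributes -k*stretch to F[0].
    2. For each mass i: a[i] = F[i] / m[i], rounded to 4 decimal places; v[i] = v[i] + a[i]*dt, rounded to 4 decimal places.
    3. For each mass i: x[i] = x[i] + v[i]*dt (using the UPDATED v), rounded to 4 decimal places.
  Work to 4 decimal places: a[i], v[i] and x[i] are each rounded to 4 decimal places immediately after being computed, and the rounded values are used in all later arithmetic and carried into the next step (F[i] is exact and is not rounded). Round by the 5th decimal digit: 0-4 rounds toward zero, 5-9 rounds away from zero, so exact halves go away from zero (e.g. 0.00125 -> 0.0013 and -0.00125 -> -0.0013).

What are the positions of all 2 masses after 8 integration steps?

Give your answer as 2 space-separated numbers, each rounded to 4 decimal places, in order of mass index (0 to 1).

Step 0: x=[3.0000 12.0000] v=[0.0000 -1.0000]
Step 1: x=[6.0000 9.5000] v=[6.0000 -5.0000]
Step 2: x=[7.7500 7.7500] v=[3.5000 -3.5000]
Step 3: x=[5.6250 8.5000] v=[-4.2500 1.5000]
Step 4: x=[2.1250 10.3125] v=[-7.0000 3.6250]
Step 5: x=[1.6563 10.5313] v=[-0.9375 0.4375]
Step 6: x=[4.7969 8.8126] v=[6.2812 -3.4375]
Step 7: x=[7.5469 7.5860] v=[5.5000 -2.4532]
Step 8: x=[6.5430 8.8399] v=[-2.0078 2.5077]

Answer: 6.5430 8.8399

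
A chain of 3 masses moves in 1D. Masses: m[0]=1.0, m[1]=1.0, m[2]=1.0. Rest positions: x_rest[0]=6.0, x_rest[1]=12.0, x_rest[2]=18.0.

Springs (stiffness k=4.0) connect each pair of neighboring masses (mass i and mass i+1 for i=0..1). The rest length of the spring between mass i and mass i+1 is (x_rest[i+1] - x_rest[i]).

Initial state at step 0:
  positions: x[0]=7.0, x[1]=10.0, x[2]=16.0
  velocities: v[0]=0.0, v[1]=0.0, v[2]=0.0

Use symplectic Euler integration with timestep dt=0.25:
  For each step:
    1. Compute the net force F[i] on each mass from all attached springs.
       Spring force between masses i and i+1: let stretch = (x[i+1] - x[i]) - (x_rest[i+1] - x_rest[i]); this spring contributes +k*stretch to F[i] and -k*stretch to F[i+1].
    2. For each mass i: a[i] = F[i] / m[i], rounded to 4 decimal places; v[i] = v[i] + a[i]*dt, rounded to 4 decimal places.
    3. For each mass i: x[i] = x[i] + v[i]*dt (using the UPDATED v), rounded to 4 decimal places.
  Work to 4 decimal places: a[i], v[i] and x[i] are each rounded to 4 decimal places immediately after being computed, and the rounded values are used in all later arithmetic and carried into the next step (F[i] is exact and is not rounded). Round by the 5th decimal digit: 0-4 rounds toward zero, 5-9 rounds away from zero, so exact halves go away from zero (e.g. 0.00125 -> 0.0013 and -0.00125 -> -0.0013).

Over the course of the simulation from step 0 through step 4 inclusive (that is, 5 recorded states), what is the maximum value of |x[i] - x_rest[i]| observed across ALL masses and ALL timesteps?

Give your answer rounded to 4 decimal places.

Step 0: x=[7.0000 10.0000 16.0000] v=[0.0000 0.0000 0.0000]
Step 1: x=[6.2500 10.7500 16.0000] v=[-3.0000 3.0000 0.0000]
Step 2: x=[5.1250 11.6875 16.1875] v=[-4.5000 3.7500 0.7500]
Step 3: x=[4.1406 12.1094 16.7500] v=[-3.9375 1.6875 2.2500]
Step 4: x=[3.6484 11.6992 17.6524] v=[-1.9687 -1.6407 3.6094]
Max displacement = 2.3516

Answer: 2.3516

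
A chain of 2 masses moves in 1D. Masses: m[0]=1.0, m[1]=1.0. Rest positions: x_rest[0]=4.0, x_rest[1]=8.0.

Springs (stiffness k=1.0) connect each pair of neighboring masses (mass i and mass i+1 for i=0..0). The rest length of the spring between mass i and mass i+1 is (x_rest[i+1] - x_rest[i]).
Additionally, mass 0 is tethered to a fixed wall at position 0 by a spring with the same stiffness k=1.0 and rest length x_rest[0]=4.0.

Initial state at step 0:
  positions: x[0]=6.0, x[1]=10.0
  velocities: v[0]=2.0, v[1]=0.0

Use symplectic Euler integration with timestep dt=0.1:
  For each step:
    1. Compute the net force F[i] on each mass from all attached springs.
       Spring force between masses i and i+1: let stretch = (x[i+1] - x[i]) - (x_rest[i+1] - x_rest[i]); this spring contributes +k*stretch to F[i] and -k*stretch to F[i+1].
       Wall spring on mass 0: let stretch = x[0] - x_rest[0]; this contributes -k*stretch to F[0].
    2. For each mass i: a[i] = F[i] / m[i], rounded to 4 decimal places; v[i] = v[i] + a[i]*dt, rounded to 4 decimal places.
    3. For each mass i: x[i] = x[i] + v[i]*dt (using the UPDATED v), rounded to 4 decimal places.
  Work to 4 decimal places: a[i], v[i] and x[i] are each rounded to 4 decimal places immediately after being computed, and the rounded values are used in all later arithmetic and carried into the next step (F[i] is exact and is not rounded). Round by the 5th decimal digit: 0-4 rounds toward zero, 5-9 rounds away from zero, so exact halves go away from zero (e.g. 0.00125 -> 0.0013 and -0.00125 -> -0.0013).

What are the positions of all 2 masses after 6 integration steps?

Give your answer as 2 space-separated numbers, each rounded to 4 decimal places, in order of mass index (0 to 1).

Step 0: x=[6.0000 10.0000] v=[2.0000 0.0000]
Step 1: x=[6.1800 10.0000] v=[1.8000 0.0000]
Step 2: x=[6.3364 10.0018] v=[1.5640 0.0180]
Step 3: x=[6.4661 10.0070] v=[1.2969 0.0515]
Step 4: x=[6.5665 10.0167] v=[1.0044 0.0974]
Step 5: x=[6.6358 10.0319] v=[0.6928 0.1524]
Step 6: x=[6.6727 10.0532] v=[0.3688 0.2128]

Answer: 6.6727 10.0532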